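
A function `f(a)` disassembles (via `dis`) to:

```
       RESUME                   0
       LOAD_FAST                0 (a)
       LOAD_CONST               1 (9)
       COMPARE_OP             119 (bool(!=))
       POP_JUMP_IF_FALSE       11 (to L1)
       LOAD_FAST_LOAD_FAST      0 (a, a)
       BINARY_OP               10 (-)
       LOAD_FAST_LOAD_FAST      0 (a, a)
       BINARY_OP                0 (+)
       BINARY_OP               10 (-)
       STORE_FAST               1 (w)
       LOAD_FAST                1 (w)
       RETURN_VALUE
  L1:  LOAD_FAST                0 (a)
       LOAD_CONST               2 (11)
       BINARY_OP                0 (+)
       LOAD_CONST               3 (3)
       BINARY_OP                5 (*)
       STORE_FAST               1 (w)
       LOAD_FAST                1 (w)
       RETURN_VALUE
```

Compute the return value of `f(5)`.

LOAD_FAST a → push 5. Stack: [5]
LOAD_CONST → push 9. Stack: [5, 9]
COMPARE_OP bool(!=) → 5 vs 9 = True. Stack: [True]
POP_JUMP_IF_FALSE → pop True; no jump. Stack: []
LOAD_FAST_LOAD_FAST a,a → push 5,5. Stack: [5, 5]
BINARY_OP - → 5 - 5 = 0. Stack: [0]
LOAD_FAST_LOAD_FAST a,a → push 5,5. Stack: [0, 5, 5]
BINARY_OP + → 5 + 5 = 10. Stack: [0, 10]
BINARY_OP - → 0 - 10 = -10. Stack: [-10]
STORE_FAST w → w=-10. Stack: []
LOAD_FAST w → push -10. Stack: [-10]
RETURN_VALUE → return -10.

-10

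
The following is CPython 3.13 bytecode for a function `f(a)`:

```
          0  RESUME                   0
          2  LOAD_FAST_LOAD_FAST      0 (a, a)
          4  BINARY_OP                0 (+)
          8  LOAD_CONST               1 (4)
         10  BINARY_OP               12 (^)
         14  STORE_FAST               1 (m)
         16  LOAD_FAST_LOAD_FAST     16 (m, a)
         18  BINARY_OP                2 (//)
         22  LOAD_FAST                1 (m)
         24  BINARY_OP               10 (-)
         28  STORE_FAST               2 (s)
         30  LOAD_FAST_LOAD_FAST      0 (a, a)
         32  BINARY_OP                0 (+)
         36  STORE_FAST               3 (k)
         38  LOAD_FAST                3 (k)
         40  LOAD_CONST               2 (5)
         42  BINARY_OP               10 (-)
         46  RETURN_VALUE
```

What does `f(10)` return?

LOAD_FAST_LOAD_FAST a,a → push 10,10. Stack: [10, 10]
BINARY_OP + → 10 + 10 = 20. Stack: [20]
LOAD_CONST → push 4. Stack: [20, 4]
BINARY_OP ^ → 20 ^ 4 = 16. Stack: [16]
STORE_FAST m → m=16. Stack: []
LOAD_FAST_LOAD_FAST m,a → push 16,10. Stack: [16, 10]
BINARY_OP // → 16 // 10 = 1. Stack: [1]
LOAD_FAST m → push 16. Stack: [1, 16]
BINARY_OP - → 1 - 16 = -15. Stack: [-15]
STORE_FAST s → s=-15. Stack: []
LOAD_FAST_LOAD_FAST a,a → push 10,10. Stack: [10, 10]
BINARY_OP + → 10 + 10 = 20. Stack: [20]
STORE_FAST k → k=20. Stack: []
LOAD_FAST k → push 20. Stack: [20]
LOAD_CONST → push 5. Stack: [20, 5]
BINARY_OP - → 20 - 5 = 15. Stack: [15]
RETURN_VALUE → return 15.

15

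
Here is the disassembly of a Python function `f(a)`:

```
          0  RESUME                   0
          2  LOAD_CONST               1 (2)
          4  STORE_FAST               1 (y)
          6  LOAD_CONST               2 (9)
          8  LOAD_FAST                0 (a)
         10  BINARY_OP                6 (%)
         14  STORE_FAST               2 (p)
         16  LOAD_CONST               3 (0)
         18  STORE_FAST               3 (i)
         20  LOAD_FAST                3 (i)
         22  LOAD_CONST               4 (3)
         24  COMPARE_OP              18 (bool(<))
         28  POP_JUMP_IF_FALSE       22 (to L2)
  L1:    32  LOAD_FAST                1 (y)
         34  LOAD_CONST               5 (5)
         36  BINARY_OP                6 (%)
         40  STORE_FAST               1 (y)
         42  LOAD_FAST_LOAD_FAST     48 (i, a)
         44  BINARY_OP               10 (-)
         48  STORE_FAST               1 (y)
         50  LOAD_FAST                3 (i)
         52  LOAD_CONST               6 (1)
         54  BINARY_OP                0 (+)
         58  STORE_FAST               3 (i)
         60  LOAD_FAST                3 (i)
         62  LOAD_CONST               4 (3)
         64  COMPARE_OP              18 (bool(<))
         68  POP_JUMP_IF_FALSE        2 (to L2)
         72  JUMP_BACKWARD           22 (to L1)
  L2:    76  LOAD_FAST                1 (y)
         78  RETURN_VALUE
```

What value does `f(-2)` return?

4

LOAD_CONST → push 2. Stack: [2]
STORE_FAST y → y=2. Stack: []
LOAD_CONST → push 9. Stack: [9]
LOAD_FAST a → push -2. Stack: [9, -2]
BINARY_OP % → 9 % -2 = -1. Stack: [-1]
STORE_FAST p → p=-1. Stack: []
LOAD_CONST → push 0. Stack: [0]
STORE_FAST i → i=0. Stack: []
LOAD_FAST i → push 0. Stack: [0]
LOAD_CONST → push 3. Stack: [0, 3]
COMPARE_OP bool(<) → 0 vs 3 = True. Stack: [True]
POP_JUMP_IF_FALSE → pop True; no jump. Stack: []
LOAD_FAST y → push 2. Stack: [2]
LOAD_CONST → push 5. Stack: [2, 5]
BINARY_OP % → 2 % 5 = 2. Stack: [2]
STORE_FAST y → y=2. Stack: []
LOAD_FAST_LOAD_FAST i,a → push 0,-2. Stack: [0, -2]
BINARY_OP - → 0 - -2 = 2. Stack: [2]
STORE_FAST y → y=2. Stack: []
LOAD_FAST i → push 0. Stack: [0]
LOAD_CONST → push 1. Stack: [0, 1]
BINARY_OP + → 0 + 1 = 1. Stack: [1]
STORE_FAST i → i=1. Stack: []
LOAD_FAST i → push 1. Stack: [1]
LOAD_CONST → push 3. Stack: [1, 3]
COMPARE_OP bool(<) → 1 vs 3 = True. Stack: [True]
POP_JUMP_IF_FALSE → pop True; no jump. Stack: []
LOAD_FAST y → push 2. Stack: [2]
LOAD_CONST → push 5. Stack: [2, 5]
BINARY_OP % → 2 % 5 = 2. Stack: [2]
STORE_FAST y → y=2. Stack: []
LOAD_FAST_LOAD_FAST i,a → push 1,-2. Stack: [1, -2]
BINARY_OP - → 1 - -2 = 3. Stack: [3]
STORE_FAST y → y=3. Stack: []
LOAD_FAST i → push 1. Stack: [1]
LOAD_CONST → push 1. Stack: [1, 1]
BINARY_OP + → 1 + 1 = 2. Stack: [2]
STORE_FAST i → i=2. Stack: []
LOAD_FAST i → push 2. Stack: [2]
LOAD_CONST → push 3. Stack: [2, 3]
COMPARE_OP bool(<) → 2 vs 3 = True. Stack: [True]
POP_JUMP_IF_FALSE → pop True; no jump. Stack: []
LOAD_FAST y → push 3. Stack: [3]
LOAD_CONST → push 5. Stack: [3, 5]
BINARY_OP % → 3 % 5 = 3. Stack: [3]
STORE_FAST y → y=3. Stack: []
LOAD_FAST_LOAD_FAST i,a → push 2,-2. Stack: [2, -2]
BINARY_OP - → 2 - -2 = 4. Stack: [4]
STORE_FAST y → y=4. Stack: []
LOAD_FAST i → push 2. Stack: [2]
LOAD_CONST → push 1. Stack: [2, 1]
BINARY_OP + → 2 + 1 = 3. Stack: [3]
STORE_FAST i → i=3. Stack: []
LOAD_FAST i → push 3. Stack: [3]
LOAD_CONST → push 3. Stack: [3, 3]
COMPARE_OP bool(<) → 3 vs 3 = False. Stack: [False]
POP_JUMP_IF_FALSE → pop False; jump. Stack: []
LOAD_FAST y → push 4. Stack: [4]
RETURN_VALUE → return 4.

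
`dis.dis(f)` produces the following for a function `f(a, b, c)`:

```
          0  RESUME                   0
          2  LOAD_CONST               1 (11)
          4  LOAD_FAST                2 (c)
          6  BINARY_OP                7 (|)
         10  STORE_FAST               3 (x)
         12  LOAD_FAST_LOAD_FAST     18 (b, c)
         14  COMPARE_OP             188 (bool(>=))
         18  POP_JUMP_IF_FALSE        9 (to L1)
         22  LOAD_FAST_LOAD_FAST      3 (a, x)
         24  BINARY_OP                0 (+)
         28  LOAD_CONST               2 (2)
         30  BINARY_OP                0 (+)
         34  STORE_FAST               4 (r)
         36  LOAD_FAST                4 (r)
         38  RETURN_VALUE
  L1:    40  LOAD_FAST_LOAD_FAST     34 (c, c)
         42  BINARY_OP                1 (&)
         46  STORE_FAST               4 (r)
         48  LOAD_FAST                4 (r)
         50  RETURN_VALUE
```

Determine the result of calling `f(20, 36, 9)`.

33

LOAD_CONST → push 11. Stack: [11]
LOAD_FAST c → push 9. Stack: [11, 9]
BINARY_OP | → 11 | 9 = 11. Stack: [11]
STORE_FAST x → x=11. Stack: []
LOAD_FAST_LOAD_FAST b,c → push 36,9. Stack: [36, 9]
COMPARE_OP bool(>=) → 36 vs 9 = True. Stack: [True]
POP_JUMP_IF_FALSE → pop True; no jump. Stack: []
LOAD_FAST_LOAD_FAST a,x → push 20,11. Stack: [20, 11]
BINARY_OP + → 20 + 11 = 31. Stack: [31]
LOAD_CONST → push 2. Stack: [31, 2]
BINARY_OP + → 31 + 2 = 33. Stack: [33]
STORE_FAST r → r=33. Stack: []
LOAD_FAST r → push 33. Stack: [33]
RETURN_VALUE → return 33.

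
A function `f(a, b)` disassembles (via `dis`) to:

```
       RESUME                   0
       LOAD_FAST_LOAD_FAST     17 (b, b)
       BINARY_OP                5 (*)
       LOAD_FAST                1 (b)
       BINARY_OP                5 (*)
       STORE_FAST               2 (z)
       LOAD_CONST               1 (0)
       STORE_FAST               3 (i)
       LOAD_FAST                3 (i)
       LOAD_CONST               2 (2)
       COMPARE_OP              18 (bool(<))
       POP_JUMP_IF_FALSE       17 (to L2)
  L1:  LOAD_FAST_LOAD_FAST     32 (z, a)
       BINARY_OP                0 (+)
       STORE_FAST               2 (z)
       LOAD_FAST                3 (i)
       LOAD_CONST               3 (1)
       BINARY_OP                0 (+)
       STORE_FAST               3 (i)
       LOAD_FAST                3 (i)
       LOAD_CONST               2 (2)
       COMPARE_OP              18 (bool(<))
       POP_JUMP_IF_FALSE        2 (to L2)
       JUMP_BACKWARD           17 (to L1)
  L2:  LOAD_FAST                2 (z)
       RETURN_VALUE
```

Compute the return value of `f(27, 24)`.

13878

LOAD_FAST_LOAD_FAST b,b → push 24,24. Stack: [24, 24]
BINARY_OP * → 24 * 24 = 576. Stack: [576]
LOAD_FAST b → push 24. Stack: [576, 24]
BINARY_OP * → 576 * 24 = 13824. Stack: [13824]
STORE_FAST z → z=13824. Stack: []
LOAD_CONST → push 0. Stack: [0]
STORE_FAST i → i=0. Stack: []
LOAD_FAST i → push 0. Stack: [0]
LOAD_CONST → push 2. Stack: [0, 2]
COMPARE_OP bool(<) → 0 vs 2 = True. Stack: [True]
POP_JUMP_IF_FALSE → pop True; no jump. Stack: []
LOAD_FAST_LOAD_FAST z,a → push 13824,27. Stack: [13824, 27]
BINARY_OP + → 13824 + 27 = 13851. Stack: [13851]
STORE_FAST z → z=13851. Stack: []
LOAD_FAST i → push 0. Stack: [0]
LOAD_CONST → push 1. Stack: [0, 1]
BINARY_OP + → 0 + 1 = 1. Stack: [1]
STORE_FAST i → i=1. Stack: []
LOAD_FAST i → push 1. Stack: [1]
LOAD_CONST → push 2. Stack: [1, 2]
COMPARE_OP bool(<) → 1 vs 2 = True. Stack: [True]
POP_JUMP_IF_FALSE → pop True; no jump. Stack: []
LOAD_FAST_LOAD_FAST z,a → push 13851,27. Stack: [13851, 27]
BINARY_OP + → 13851 + 27 = 13878. Stack: [13878]
STORE_FAST z → z=13878. Stack: []
LOAD_FAST i → push 1. Stack: [1]
LOAD_CONST → push 1. Stack: [1, 1]
BINARY_OP + → 1 + 1 = 2. Stack: [2]
STORE_FAST i → i=2. Stack: []
LOAD_FAST i → push 2. Stack: [2]
LOAD_CONST → push 2. Stack: [2, 2]
COMPARE_OP bool(<) → 2 vs 2 = False. Stack: [False]
POP_JUMP_IF_FALSE → pop False; jump. Stack: []
LOAD_FAST z → push 13878. Stack: [13878]
RETURN_VALUE → return 13878.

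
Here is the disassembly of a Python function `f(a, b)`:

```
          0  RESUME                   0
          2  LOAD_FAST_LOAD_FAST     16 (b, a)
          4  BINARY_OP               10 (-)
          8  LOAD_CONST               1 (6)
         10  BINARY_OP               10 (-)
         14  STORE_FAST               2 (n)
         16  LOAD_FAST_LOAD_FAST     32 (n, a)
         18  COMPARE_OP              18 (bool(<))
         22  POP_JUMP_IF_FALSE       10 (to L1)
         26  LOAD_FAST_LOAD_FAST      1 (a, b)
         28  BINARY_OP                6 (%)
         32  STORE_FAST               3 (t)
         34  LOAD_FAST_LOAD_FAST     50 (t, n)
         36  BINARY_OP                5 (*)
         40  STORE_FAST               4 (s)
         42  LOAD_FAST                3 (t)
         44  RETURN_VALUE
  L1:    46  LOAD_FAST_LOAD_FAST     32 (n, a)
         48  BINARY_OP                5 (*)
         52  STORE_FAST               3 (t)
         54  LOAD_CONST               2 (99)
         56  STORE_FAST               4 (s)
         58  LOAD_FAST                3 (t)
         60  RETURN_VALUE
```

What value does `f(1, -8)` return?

-7

LOAD_FAST_LOAD_FAST b,a → push -8,1. Stack: [-8, 1]
BINARY_OP - → -8 - 1 = -9. Stack: [-9]
LOAD_CONST → push 6. Stack: [-9, 6]
BINARY_OP - → -9 - 6 = -15. Stack: [-15]
STORE_FAST n → n=-15. Stack: []
LOAD_FAST_LOAD_FAST n,a → push -15,1. Stack: [-15, 1]
COMPARE_OP bool(<) → -15 vs 1 = True. Stack: [True]
POP_JUMP_IF_FALSE → pop True; no jump. Stack: []
LOAD_FAST_LOAD_FAST a,b → push 1,-8. Stack: [1, -8]
BINARY_OP % → 1 % -8 = -7. Stack: [-7]
STORE_FAST t → t=-7. Stack: []
LOAD_FAST_LOAD_FAST t,n → push -7,-15. Stack: [-7, -15]
BINARY_OP * → -7 * -15 = 105. Stack: [105]
STORE_FAST s → s=105. Stack: []
LOAD_FAST t → push -7. Stack: [-7]
RETURN_VALUE → return -7.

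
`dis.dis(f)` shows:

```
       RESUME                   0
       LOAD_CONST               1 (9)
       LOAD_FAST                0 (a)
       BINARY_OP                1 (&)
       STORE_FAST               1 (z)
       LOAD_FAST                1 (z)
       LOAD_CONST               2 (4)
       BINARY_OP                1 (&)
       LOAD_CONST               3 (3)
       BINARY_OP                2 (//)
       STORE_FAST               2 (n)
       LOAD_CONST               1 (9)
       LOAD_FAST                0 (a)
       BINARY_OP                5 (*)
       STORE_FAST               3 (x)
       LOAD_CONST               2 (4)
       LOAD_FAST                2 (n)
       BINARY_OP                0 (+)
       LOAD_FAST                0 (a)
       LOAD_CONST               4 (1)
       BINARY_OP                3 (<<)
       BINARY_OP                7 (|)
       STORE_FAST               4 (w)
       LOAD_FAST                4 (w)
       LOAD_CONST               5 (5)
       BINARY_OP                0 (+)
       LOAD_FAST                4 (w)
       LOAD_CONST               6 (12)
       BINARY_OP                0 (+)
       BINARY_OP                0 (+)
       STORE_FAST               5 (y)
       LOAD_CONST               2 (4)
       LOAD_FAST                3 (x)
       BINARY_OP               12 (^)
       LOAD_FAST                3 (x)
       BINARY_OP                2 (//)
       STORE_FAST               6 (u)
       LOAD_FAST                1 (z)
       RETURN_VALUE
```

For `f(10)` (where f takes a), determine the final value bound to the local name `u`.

1

LOAD_CONST → push 9. Stack: [9]
LOAD_FAST a → push 10. Stack: [9, 10]
BINARY_OP & → 9 & 10 = 8. Stack: [8]
STORE_FAST z → z=8. Stack: []
LOAD_FAST z → push 8. Stack: [8]
LOAD_CONST → push 4. Stack: [8, 4]
BINARY_OP & → 8 & 4 = 0. Stack: [0]
LOAD_CONST → push 3. Stack: [0, 3]
BINARY_OP // → 0 // 3 = 0. Stack: [0]
STORE_FAST n → n=0. Stack: []
LOAD_CONST → push 9. Stack: [9]
LOAD_FAST a → push 10. Stack: [9, 10]
BINARY_OP * → 9 * 10 = 90. Stack: [90]
STORE_FAST x → x=90. Stack: []
LOAD_CONST → push 4. Stack: [4]
LOAD_FAST n → push 0. Stack: [4, 0]
BINARY_OP + → 4 + 0 = 4. Stack: [4]
LOAD_FAST a → push 10. Stack: [4, 10]
LOAD_CONST → push 1. Stack: [4, 10, 1]
BINARY_OP << → 10 << 1 = 20. Stack: [4, 20]
BINARY_OP | → 4 | 20 = 20. Stack: [20]
STORE_FAST w → w=20. Stack: []
LOAD_FAST w → push 20. Stack: [20]
LOAD_CONST → push 5. Stack: [20, 5]
BINARY_OP + → 20 + 5 = 25. Stack: [25]
LOAD_FAST w → push 20. Stack: [25, 20]
LOAD_CONST → push 12. Stack: [25, 20, 12]
BINARY_OP + → 20 + 12 = 32. Stack: [25, 32]
BINARY_OP + → 25 + 32 = 57. Stack: [57]
STORE_FAST y → y=57. Stack: []
LOAD_CONST → push 4. Stack: [4]
LOAD_FAST x → push 90. Stack: [4, 90]
BINARY_OP ^ → 4 ^ 90 = 94. Stack: [94]
LOAD_FAST x → push 90. Stack: [94, 90]
BINARY_OP // → 94 // 90 = 1. Stack: [1]
STORE_FAST u → u=1. Stack: []
LOAD_FAST z → push 8. Stack: [8]
RETURN_VALUE → return 8.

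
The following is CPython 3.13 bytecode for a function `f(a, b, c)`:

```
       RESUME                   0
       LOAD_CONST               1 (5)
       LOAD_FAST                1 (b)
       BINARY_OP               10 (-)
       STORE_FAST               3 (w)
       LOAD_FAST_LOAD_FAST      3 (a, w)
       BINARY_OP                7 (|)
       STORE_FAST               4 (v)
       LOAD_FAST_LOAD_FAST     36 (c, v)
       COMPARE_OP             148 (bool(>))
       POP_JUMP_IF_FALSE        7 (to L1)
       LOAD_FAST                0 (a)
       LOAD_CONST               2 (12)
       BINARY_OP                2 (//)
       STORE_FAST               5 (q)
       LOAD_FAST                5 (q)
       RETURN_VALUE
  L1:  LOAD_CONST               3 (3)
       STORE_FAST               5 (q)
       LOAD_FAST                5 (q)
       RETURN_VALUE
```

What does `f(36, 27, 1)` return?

3

LOAD_CONST → push 5. Stack: [5]
LOAD_FAST b → push 27. Stack: [5, 27]
BINARY_OP - → 5 - 27 = -22. Stack: [-22]
STORE_FAST w → w=-22. Stack: []
LOAD_FAST_LOAD_FAST a,w → push 36,-22. Stack: [36, -22]
BINARY_OP | → 36 | -22 = -18. Stack: [-18]
STORE_FAST v → v=-18. Stack: []
LOAD_FAST_LOAD_FAST c,v → push 1,-18. Stack: [1, -18]
COMPARE_OP bool(>) → 1 vs -18 = True. Stack: [True]
POP_JUMP_IF_FALSE → pop True; no jump. Stack: []
LOAD_FAST a → push 36. Stack: [36]
LOAD_CONST → push 12. Stack: [36, 12]
BINARY_OP // → 36 // 12 = 3. Stack: [3]
STORE_FAST q → q=3. Stack: []
LOAD_FAST q → push 3. Stack: [3]
RETURN_VALUE → return 3.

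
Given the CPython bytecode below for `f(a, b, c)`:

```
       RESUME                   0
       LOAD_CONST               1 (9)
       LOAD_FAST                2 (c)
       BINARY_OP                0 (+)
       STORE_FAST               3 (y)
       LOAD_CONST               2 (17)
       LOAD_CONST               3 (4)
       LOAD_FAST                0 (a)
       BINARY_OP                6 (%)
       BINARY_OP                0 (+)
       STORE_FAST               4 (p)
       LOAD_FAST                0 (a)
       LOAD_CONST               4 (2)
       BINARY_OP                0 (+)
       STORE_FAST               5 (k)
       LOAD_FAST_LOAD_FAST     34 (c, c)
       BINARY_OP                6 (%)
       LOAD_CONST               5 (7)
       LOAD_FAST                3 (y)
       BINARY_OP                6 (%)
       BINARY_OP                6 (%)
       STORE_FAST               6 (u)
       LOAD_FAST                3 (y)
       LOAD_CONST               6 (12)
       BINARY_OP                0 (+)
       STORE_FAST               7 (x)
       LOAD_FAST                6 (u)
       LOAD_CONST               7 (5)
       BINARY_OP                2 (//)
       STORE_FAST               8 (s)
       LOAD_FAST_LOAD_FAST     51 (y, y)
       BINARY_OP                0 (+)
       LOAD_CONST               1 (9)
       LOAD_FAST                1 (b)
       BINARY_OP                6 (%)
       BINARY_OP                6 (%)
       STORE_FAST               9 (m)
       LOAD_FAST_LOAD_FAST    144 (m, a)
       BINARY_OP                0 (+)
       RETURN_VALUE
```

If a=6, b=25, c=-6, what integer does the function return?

12

LOAD_CONST → push 9. Stack: [9]
LOAD_FAST c → push -6. Stack: [9, -6]
BINARY_OP + → 9 + -6 = 3. Stack: [3]
STORE_FAST y → y=3. Stack: []
LOAD_CONST → push 17. Stack: [17]
LOAD_CONST → push 4. Stack: [17, 4]
LOAD_FAST a → push 6. Stack: [17, 4, 6]
BINARY_OP % → 4 % 6 = 4. Stack: [17, 4]
BINARY_OP + → 17 + 4 = 21. Stack: [21]
STORE_FAST p → p=21. Stack: []
LOAD_FAST a → push 6. Stack: [6]
LOAD_CONST → push 2. Stack: [6, 2]
BINARY_OP + → 6 + 2 = 8. Stack: [8]
STORE_FAST k → k=8. Stack: []
LOAD_FAST_LOAD_FAST c,c → push -6,-6. Stack: [-6, -6]
BINARY_OP % → -6 % -6 = 0. Stack: [0]
LOAD_CONST → push 7. Stack: [0, 7]
LOAD_FAST y → push 3. Stack: [0, 7, 3]
BINARY_OP % → 7 % 3 = 1. Stack: [0, 1]
BINARY_OP % → 0 % 1 = 0. Stack: [0]
STORE_FAST u → u=0. Stack: []
LOAD_FAST y → push 3. Stack: [3]
LOAD_CONST → push 12. Stack: [3, 12]
BINARY_OP + → 3 + 12 = 15. Stack: [15]
STORE_FAST x → x=15. Stack: []
LOAD_FAST u → push 0. Stack: [0]
LOAD_CONST → push 5. Stack: [0, 5]
BINARY_OP // → 0 // 5 = 0. Stack: [0]
STORE_FAST s → s=0. Stack: []
LOAD_FAST_LOAD_FAST y,y → push 3,3. Stack: [3, 3]
BINARY_OP + → 3 + 3 = 6. Stack: [6]
LOAD_CONST → push 9. Stack: [6, 9]
LOAD_FAST b → push 25. Stack: [6, 9, 25]
BINARY_OP % → 9 % 25 = 9. Stack: [6, 9]
BINARY_OP % → 6 % 9 = 6. Stack: [6]
STORE_FAST m → m=6. Stack: []
LOAD_FAST_LOAD_FAST m,a → push 6,6. Stack: [6, 6]
BINARY_OP + → 6 + 6 = 12. Stack: [12]
RETURN_VALUE → return 12.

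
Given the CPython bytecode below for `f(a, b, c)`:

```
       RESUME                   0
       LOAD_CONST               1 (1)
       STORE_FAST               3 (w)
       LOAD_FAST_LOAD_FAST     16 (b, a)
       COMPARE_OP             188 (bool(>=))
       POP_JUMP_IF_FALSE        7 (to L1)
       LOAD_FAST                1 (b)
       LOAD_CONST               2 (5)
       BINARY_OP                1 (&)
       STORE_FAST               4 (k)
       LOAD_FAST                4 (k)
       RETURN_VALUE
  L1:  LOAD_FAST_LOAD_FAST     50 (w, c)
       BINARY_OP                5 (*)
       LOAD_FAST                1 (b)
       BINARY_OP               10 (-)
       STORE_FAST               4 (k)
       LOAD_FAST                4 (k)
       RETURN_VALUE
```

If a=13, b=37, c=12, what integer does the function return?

LOAD_CONST → push 1. Stack: [1]
STORE_FAST w → w=1. Stack: []
LOAD_FAST_LOAD_FAST b,a → push 37,13. Stack: [37, 13]
COMPARE_OP bool(>=) → 37 vs 13 = True. Stack: [True]
POP_JUMP_IF_FALSE → pop True; no jump. Stack: []
LOAD_FAST b → push 37. Stack: [37]
LOAD_CONST → push 5. Stack: [37, 5]
BINARY_OP & → 37 & 5 = 5. Stack: [5]
STORE_FAST k → k=5. Stack: []
LOAD_FAST k → push 5. Stack: [5]
RETURN_VALUE → return 5.

5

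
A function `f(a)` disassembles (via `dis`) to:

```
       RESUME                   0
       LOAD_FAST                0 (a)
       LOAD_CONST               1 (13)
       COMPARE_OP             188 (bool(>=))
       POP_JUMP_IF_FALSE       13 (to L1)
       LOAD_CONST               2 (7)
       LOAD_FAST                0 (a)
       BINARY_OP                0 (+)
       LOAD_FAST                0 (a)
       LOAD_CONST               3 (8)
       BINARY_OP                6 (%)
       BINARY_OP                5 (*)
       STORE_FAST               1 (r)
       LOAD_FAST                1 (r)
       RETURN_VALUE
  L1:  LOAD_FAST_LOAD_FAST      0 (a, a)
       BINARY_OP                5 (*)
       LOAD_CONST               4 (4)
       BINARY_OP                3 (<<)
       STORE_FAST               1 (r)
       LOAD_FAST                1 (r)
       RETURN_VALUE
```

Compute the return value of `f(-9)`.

1296

LOAD_FAST a → push -9. Stack: [-9]
LOAD_CONST → push 13. Stack: [-9, 13]
COMPARE_OP bool(>=) → -9 vs 13 = False. Stack: [False]
POP_JUMP_IF_FALSE → pop False; jump. Stack: []
LOAD_FAST_LOAD_FAST a,a → push -9,-9. Stack: [-9, -9]
BINARY_OP * → -9 * -9 = 81. Stack: [81]
LOAD_CONST → push 4. Stack: [81, 4]
BINARY_OP << → 81 << 4 = 1296. Stack: [1296]
STORE_FAST r → r=1296. Stack: []
LOAD_FAST r → push 1296. Stack: [1296]
RETURN_VALUE → return 1296.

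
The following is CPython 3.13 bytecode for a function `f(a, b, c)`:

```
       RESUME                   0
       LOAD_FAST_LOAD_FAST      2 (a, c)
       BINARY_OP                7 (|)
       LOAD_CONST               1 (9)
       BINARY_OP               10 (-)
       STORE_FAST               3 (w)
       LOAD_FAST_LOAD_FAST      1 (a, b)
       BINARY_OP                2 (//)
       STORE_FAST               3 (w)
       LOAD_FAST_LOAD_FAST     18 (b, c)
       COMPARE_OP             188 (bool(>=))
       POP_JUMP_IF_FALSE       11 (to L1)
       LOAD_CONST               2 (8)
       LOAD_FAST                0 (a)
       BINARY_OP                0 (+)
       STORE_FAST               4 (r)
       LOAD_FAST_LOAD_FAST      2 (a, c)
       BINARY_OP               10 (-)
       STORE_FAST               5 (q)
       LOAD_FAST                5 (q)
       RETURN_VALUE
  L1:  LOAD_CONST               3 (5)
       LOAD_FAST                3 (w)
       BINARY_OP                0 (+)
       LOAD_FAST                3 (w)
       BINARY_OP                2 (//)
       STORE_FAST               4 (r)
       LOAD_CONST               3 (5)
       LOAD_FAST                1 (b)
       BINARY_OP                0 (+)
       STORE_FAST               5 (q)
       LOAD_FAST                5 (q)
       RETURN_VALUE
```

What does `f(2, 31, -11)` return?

13

LOAD_FAST_LOAD_FAST a,c → push 2,-11. Stack: [2, -11]
BINARY_OP | → 2 | -11 = -9. Stack: [-9]
LOAD_CONST → push 9. Stack: [-9, 9]
BINARY_OP - → -9 - 9 = -18. Stack: [-18]
STORE_FAST w → w=-18. Stack: []
LOAD_FAST_LOAD_FAST a,b → push 2,31. Stack: [2, 31]
BINARY_OP // → 2 // 31 = 0. Stack: [0]
STORE_FAST w → w=0. Stack: []
LOAD_FAST_LOAD_FAST b,c → push 31,-11. Stack: [31, -11]
COMPARE_OP bool(>=) → 31 vs -11 = True. Stack: [True]
POP_JUMP_IF_FALSE → pop True; no jump. Stack: []
LOAD_CONST → push 8. Stack: [8]
LOAD_FAST a → push 2. Stack: [8, 2]
BINARY_OP + → 8 + 2 = 10. Stack: [10]
STORE_FAST r → r=10. Stack: []
LOAD_FAST_LOAD_FAST a,c → push 2,-11. Stack: [2, -11]
BINARY_OP - → 2 - -11 = 13. Stack: [13]
STORE_FAST q → q=13. Stack: []
LOAD_FAST q → push 13. Stack: [13]
RETURN_VALUE → return 13.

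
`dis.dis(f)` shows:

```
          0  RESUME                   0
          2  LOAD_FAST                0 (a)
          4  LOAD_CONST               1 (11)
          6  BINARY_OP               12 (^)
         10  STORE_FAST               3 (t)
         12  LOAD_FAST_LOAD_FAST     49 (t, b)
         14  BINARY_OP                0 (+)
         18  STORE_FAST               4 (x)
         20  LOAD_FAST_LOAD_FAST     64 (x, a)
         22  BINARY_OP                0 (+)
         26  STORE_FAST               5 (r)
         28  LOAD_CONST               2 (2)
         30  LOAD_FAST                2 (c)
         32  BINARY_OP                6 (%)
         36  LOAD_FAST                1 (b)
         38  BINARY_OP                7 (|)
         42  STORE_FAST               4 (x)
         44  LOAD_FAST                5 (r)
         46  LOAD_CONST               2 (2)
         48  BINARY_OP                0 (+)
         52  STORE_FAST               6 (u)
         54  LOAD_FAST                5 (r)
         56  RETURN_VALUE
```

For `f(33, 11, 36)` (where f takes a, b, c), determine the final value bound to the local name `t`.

LOAD_FAST a → push 33. Stack: [33]
LOAD_CONST → push 11. Stack: [33, 11]
BINARY_OP ^ → 33 ^ 11 = 42. Stack: [42]
STORE_FAST t → t=42. Stack: []
LOAD_FAST_LOAD_FAST t,b → push 42,11. Stack: [42, 11]
BINARY_OP + → 42 + 11 = 53. Stack: [53]
STORE_FAST x → x=53. Stack: []
LOAD_FAST_LOAD_FAST x,a → push 53,33. Stack: [53, 33]
BINARY_OP + → 53 + 33 = 86. Stack: [86]
STORE_FAST r → r=86. Stack: []
LOAD_CONST → push 2. Stack: [2]
LOAD_FAST c → push 36. Stack: [2, 36]
BINARY_OP % → 2 % 36 = 2. Stack: [2]
LOAD_FAST b → push 11. Stack: [2, 11]
BINARY_OP | → 2 | 11 = 11. Stack: [11]
STORE_FAST x → x=11. Stack: []
LOAD_FAST r → push 86. Stack: [86]
LOAD_CONST → push 2. Stack: [86, 2]
BINARY_OP + → 86 + 2 = 88. Stack: [88]
STORE_FAST u → u=88. Stack: []
LOAD_FAST r → push 86. Stack: [86]
RETURN_VALUE → return 86.

42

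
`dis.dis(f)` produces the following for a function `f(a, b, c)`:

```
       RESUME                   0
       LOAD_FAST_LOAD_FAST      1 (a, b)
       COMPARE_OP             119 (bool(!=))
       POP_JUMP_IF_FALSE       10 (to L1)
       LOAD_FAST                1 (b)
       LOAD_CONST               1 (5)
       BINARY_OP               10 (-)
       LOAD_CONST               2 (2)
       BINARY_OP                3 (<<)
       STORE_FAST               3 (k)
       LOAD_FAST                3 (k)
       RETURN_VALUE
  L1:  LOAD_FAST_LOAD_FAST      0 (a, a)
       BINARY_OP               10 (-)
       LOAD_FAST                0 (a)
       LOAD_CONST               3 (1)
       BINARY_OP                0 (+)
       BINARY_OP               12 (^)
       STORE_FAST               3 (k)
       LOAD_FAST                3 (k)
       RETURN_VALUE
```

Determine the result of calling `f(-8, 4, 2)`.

LOAD_FAST_LOAD_FAST a,b → push -8,4. Stack: [-8, 4]
COMPARE_OP bool(!=) → -8 vs 4 = True. Stack: [True]
POP_JUMP_IF_FALSE → pop True; no jump. Stack: []
LOAD_FAST b → push 4. Stack: [4]
LOAD_CONST → push 5. Stack: [4, 5]
BINARY_OP - → 4 - 5 = -1. Stack: [-1]
LOAD_CONST → push 2. Stack: [-1, 2]
BINARY_OP << → -1 << 2 = -4. Stack: [-4]
STORE_FAST k → k=-4. Stack: []
LOAD_FAST k → push -4. Stack: [-4]
RETURN_VALUE → return -4.

-4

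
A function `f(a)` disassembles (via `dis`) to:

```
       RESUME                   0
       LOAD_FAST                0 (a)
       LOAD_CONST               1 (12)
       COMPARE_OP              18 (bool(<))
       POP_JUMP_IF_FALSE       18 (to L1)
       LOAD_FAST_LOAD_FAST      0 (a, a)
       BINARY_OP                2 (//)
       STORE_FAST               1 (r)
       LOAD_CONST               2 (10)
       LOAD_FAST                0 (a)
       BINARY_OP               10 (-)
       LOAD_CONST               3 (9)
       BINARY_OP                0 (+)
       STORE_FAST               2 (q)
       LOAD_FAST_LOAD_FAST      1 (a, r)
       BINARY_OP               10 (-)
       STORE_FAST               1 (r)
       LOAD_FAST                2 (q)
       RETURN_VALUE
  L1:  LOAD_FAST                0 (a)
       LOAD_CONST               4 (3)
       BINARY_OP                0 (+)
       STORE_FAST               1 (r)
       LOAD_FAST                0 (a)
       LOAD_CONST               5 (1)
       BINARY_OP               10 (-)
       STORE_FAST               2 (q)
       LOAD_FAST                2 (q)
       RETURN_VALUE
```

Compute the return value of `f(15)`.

14

LOAD_FAST a → push 15. Stack: [15]
LOAD_CONST → push 12. Stack: [15, 12]
COMPARE_OP bool(<) → 15 vs 12 = False. Stack: [False]
POP_JUMP_IF_FALSE → pop False; jump. Stack: []
LOAD_FAST a → push 15. Stack: [15]
LOAD_CONST → push 3. Stack: [15, 3]
BINARY_OP + → 15 + 3 = 18. Stack: [18]
STORE_FAST r → r=18. Stack: []
LOAD_FAST a → push 15. Stack: [15]
LOAD_CONST → push 1. Stack: [15, 1]
BINARY_OP - → 15 - 1 = 14. Stack: [14]
STORE_FAST q → q=14. Stack: []
LOAD_FAST q → push 14. Stack: [14]
RETURN_VALUE → return 14.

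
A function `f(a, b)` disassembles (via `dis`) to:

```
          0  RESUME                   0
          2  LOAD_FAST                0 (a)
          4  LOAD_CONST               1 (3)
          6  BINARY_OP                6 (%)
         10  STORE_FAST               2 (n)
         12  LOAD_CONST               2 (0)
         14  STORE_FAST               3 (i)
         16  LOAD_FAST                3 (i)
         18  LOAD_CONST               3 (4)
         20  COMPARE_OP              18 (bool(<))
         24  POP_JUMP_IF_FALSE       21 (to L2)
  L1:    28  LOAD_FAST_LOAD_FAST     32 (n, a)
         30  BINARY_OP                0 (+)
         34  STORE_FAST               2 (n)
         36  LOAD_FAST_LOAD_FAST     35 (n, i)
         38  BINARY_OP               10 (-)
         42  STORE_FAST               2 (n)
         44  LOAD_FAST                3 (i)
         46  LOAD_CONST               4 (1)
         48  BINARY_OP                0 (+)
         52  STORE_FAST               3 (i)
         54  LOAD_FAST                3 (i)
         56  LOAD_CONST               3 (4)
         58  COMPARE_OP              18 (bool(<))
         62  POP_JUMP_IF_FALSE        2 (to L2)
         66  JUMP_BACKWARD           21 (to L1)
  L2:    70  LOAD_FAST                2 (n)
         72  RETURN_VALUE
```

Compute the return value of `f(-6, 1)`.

-30

LOAD_FAST a → push -6
LOAD_CONST → push 3
BINARY_OP % → -6 % 3 = 0
STORE_FAST n → n=0
LOAD_CONST → push 0
STORE_FAST i → i=0
LOAD_FAST i → push 0
LOAD_CONST → push 4
COMPARE_OP bool(<) → 0 vs 4 = True
POP_JUMP_IF_FALSE → pop True; no jump
LOAD_FAST_LOAD_FAST n,a → push 0,-6
BINARY_OP + → 0 + -6 = -6
STORE_FAST n → n=-6
LOAD_FAST_LOAD_FAST n,i → push -6,0
BINARY_OP - → -6 - 0 = -6
STORE_FAST n → n=-6
LOAD_FAST i → push 0
LOAD_CONST → push 1
BINARY_OP + → 0 + 1 = 1
STORE_FAST i → i=1
LOAD_FAST i → push 1
LOAD_CONST → push 4
COMPARE_OP bool(<) → 1 vs 4 = True
POP_JUMP_IF_FALSE → pop True; no jump
LOAD_FAST_LOAD_FAST n,a → push -6,-6
BINARY_OP + → -6 + -6 = -12
STORE_FAST n → n=-12
LOAD_FAST_LOAD_FAST n,i → push -12,1
BINARY_OP - → -12 - 1 = -13
STORE_FAST n → n=-13
LOAD_FAST i → push 1
LOAD_CONST → push 1
BINARY_OP + → 1 + 1 = 2
STORE_FAST i → i=2
LOAD_FAST i → push 2
LOAD_CONST → push 4
COMPARE_OP bool(<) → 2 vs 4 = True
POP_JUMP_IF_FALSE → pop True; no jump
LOAD_FAST_LOAD_FAST n,a → push -13,-6
BINARY_OP + → -13 + -6 = -19
STORE_FAST n → n=-19
LOAD_FAST_LOAD_FAST n,i → push -19,2
BINARY_OP - → -19 - 2 = -21
STORE_FAST n → n=-21
LOAD_FAST i → push 2
LOAD_CONST → push 1
BINARY_OP + → 2 + 1 = 3
STORE_FAST i → i=3
LOAD_FAST i → push 3
LOAD_CONST → push 4
COMPARE_OP bool(<) → 3 vs 4 = True
POP_JUMP_IF_FALSE → pop True; no jump
LOAD_FAST_LOAD_FAST n,a → push -21,-6
BINARY_OP + → -21 + -6 = -27
STORE_FAST n → n=-27
LOAD_FAST_LOAD_FAST n,i → push -27,3
BINARY_OP - → -27 - 3 = -30
STORE_FAST n → n=-30
LOAD_FAST i → push 3
LOAD_CONST → push 1
BINARY_OP + → 3 + 1 = 4
STORE_FAST i → i=4
LOAD_FAST i → push 4
LOAD_CONST → push 4
COMPARE_OP bool(<) → 4 vs 4 = False
POP_JUMP_IF_FALSE → pop False; jump
LOAD_FAST n → push -30
RETURN_VALUE → return -30.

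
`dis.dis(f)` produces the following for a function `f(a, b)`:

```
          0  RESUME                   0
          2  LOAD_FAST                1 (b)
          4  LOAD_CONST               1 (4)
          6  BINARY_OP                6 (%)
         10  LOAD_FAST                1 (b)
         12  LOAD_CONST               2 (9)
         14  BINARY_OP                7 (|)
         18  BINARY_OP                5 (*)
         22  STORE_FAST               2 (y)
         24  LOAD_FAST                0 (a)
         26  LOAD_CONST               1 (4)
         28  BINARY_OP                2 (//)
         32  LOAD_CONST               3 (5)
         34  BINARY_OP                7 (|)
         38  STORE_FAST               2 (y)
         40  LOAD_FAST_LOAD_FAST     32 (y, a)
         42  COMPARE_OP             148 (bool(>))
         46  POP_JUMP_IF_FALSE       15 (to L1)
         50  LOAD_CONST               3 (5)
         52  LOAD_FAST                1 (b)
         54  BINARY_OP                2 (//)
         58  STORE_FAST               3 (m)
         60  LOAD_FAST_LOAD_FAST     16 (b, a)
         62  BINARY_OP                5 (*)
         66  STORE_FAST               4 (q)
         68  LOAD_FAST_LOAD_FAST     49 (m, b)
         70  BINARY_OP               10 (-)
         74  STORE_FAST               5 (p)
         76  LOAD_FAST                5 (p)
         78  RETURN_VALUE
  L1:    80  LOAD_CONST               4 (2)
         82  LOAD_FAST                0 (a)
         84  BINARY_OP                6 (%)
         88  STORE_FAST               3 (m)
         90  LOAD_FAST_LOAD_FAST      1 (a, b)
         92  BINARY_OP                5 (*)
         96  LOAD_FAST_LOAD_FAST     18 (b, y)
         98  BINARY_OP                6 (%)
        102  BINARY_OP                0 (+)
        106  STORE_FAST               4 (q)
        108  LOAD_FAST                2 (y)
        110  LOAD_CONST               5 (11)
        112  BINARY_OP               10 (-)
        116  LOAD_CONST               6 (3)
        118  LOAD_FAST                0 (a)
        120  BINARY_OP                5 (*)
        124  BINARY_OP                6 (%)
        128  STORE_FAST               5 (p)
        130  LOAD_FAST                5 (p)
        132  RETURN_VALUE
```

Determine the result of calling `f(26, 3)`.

74

LOAD_FAST b → push 3. Stack: [3]
LOAD_CONST → push 4. Stack: [3, 4]
BINARY_OP % → 3 % 4 = 3. Stack: [3]
LOAD_FAST b → push 3. Stack: [3, 3]
LOAD_CONST → push 9. Stack: [3, 3, 9]
BINARY_OP | → 3 | 9 = 11. Stack: [3, 11]
BINARY_OP * → 3 * 11 = 33. Stack: [33]
STORE_FAST y → y=33. Stack: []
LOAD_FAST a → push 26. Stack: [26]
LOAD_CONST → push 4. Stack: [26, 4]
BINARY_OP // → 26 // 4 = 6. Stack: [6]
LOAD_CONST → push 5. Stack: [6, 5]
BINARY_OP | → 6 | 5 = 7. Stack: [7]
STORE_FAST y → y=7. Stack: []
LOAD_FAST_LOAD_FAST y,a → push 7,26. Stack: [7, 26]
COMPARE_OP bool(>) → 7 vs 26 = False. Stack: [False]
POP_JUMP_IF_FALSE → pop False; jump. Stack: []
LOAD_CONST → push 2. Stack: [2]
LOAD_FAST a → push 26. Stack: [2, 26]
BINARY_OP % → 2 % 26 = 2. Stack: [2]
STORE_FAST m → m=2. Stack: []
LOAD_FAST_LOAD_FAST a,b → push 26,3. Stack: [26, 3]
BINARY_OP * → 26 * 3 = 78. Stack: [78]
LOAD_FAST_LOAD_FAST b,y → push 3,7. Stack: [78, 3, 7]
BINARY_OP % → 3 % 7 = 3. Stack: [78, 3]
BINARY_OP + → 78 + 3 = 81. Stack: [81]
STORE_FAST q → q=81. Stack: []
LOAD_FAST y → push 7. Stack: [7]
LOAD_CONST → push 11. Stack: [7, 11]
BINARY_OP - → 7 - 11 = -4. Stack: [-4]
LOAD_CONST → push 3. Stack: [-4, 3]
LOAD_FAST a → push 26. Stack: [-4, 3, 26]
BINARY_OP * → 3 * 26 = 78. Stack: [-4, 78]
BINARY_OP % → -4 % 78 = 74. Stack: [74]
STORE_FAST p → p=74. Stack: []
LOAD_FAST p → push 74. Stack: [74]
RETURN_VALUE → return 74.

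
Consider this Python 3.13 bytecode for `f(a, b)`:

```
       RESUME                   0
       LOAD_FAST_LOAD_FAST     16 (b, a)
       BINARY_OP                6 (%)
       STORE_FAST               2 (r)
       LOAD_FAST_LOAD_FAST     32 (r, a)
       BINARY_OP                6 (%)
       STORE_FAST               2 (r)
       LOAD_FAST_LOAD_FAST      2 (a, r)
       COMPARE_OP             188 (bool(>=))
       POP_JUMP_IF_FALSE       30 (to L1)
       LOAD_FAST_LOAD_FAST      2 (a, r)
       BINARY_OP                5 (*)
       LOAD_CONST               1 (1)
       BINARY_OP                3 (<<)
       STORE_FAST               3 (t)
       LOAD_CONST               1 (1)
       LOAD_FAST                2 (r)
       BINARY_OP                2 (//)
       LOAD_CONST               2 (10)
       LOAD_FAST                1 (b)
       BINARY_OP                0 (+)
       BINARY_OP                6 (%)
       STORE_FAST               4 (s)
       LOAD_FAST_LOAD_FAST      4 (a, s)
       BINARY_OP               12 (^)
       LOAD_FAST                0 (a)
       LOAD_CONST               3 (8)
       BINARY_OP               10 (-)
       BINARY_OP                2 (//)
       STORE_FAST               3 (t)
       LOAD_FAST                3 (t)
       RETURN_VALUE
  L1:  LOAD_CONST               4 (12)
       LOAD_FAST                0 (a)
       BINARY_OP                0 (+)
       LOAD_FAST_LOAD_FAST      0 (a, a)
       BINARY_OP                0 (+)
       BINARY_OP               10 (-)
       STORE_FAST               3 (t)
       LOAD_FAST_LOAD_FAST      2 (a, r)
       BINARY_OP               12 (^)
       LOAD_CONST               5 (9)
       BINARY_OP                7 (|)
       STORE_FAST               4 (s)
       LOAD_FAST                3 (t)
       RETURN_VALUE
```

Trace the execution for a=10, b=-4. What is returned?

5

LOAD_FAST_LOAD_FAST b,a → push -4,10. Stack: [-4, 10]
BINARY_OP % → -4 % 10 = 6. Stack: [6]
STORE_FAST r → r=6. Stack: []
LOAD_FAST_LOAD_FAST r,a → push 6,10. Stack: [6, 10]
BINARY_OP % → 6 % 10 = 6. Stack: [6]
STORE_FAST r → r=6. Stack: []
LOAD_FAST_LOAD_FAST a,r → push 10,6. Stack: [10, 6]
COMPARE_OP bool(>=) → 10 vs 6 = True. Stack: [True]
POP_JUMP_IF_FALSE → pop True; no jump. Stack: []
LOAD_FAST_LOAD_FAST a,r → push 10,6. Stack: [10, 6]
BINARY_OP * → 10 * 6 = 60. Stack: [60]
LOAD_CONST → push 1. Stack: [60, 1]
BINARY_OP << → 60 << 1 = 120. Stack: [120]
STORE_FAST t → t=120. Stack: []
LOAD_CONST → push 1. Stack: [1]
LOAD_FAST r → push 6. Stack: [1, 6]
BINARY_OP // → 1 // 6 = 0. Stack: [0]
LOAD_CONST → push 10. Stack: [0, 10]
LOAD_FAST b → push -4. Stack: [0, 10, -4]
BINARY_OP + → 10 + -4 = 6. Stack: [0, 6]
BINARY_OP % → 0 % 6 = 0. Stack: [0]
STORE_FAST s → s=0. Stack: []
LOAD_FAST_LOAD_FAST a,s → push 10,0. Stack: [10, 0]
BINARY_OP ^ → 10 ^ 0 = 10. Stack: [10]
LOAD_FAST a → push 10. Stack: [10, 10]
LOAD_CONST → push 8. Stack: [10, 10, 8]
BINARY_OP - → 10 - 8 = 2. Stack: [10, 2]
BINARY_OP // → 10 // 2 = 5. Stack: [5]
STORE_FAST t → t=5. Stack: []
LOAD_FAST t → push 5. Stack: [5]
RETURN_VALUE → return 5.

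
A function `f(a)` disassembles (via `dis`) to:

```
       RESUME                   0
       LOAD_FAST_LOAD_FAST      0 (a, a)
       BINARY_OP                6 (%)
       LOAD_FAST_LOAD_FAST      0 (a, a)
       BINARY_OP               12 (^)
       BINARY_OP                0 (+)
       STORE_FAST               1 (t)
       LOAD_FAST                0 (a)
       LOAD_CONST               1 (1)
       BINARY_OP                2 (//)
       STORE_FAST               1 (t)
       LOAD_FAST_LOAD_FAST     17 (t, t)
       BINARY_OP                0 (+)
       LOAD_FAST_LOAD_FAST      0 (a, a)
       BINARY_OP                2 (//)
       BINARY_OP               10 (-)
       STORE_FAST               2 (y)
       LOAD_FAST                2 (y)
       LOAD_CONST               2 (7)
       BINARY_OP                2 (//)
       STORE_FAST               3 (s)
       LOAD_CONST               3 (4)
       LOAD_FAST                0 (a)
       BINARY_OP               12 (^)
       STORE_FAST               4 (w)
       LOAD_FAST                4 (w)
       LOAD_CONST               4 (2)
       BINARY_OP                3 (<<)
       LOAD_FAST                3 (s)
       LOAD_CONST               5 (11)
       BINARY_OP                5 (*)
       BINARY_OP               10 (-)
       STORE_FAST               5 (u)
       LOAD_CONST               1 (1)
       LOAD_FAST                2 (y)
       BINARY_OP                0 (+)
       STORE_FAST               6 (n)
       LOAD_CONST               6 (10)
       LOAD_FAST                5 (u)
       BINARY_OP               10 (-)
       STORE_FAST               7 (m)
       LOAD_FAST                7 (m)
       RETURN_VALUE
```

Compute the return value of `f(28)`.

-9

LOAD_FAST_LOAD_FAST a,a → push 28,28. Stack: [28, 28]
BINARY_OP % → 28 % 28 = 0. Stack: [0]
LOAD_FAST_LOAD_FAST a,a → push 28,28. Stack: [0, 28, 28]
BINARY_OP ^ → 28 ^ 28 = 0. Stack: [0, 0]
BINARY_OP + → 0 + 0 = 0. Stack: [0]
STORE_FAST t → t=0. Stack: []
LOAD_FAST a → push 28. Stack: [28]
LOAD_CONST → push 1. Stack: [28, 1]
BINARY_OP // → 28 // 1 = 28. Stack: [28]
STORE_FAST t → t=28. Stack: []
LOAD_FAST_LOAD_FAST t,t → push 28,28. Stack: [28, 28]
BINARY_OP + → 28 + 28 = 56. Stack: [56]
LOAD_FAST_LOAD_FAST a,a → push 28,28. Stack: [56, 28, 28]
BINARY_OP // → 28 // 28 = 1. Stack: [56, 1]
BINARY_OP - → 56 - 1 = 55. Stack: [55]
STORE_FAST y → y=55. Stack: []
LOAD_FAST y → push 55. Stack: [55]
LOAD_CONST → push 7. Stack: [55, 7]
BINARY_OP // → 55 // 7 = 7. Stack: [7]
STORE_FAST s → s=7. Stack: []
LOAD_CONST → push 4. Stack: [4]
LOAD_FAST a → push 28. Stack: [4, 28]
BINARY_OP ^ → 4 ^ 28 = 24. Stack: [24]
STORE_FAST w → w=24. Stack: []
LOAD_FAST w → push 24. Stack: [24]
LOAD_CONST → push 2. Stack: [24, 2]
BINARY_OP << → 24 << 2 = 96. Stack: [96]
LOAD_FAST s → push 7. Stack: [96, 7]
LOAD_CONST → push 11. Stack: [96, 7, 11]
BINARY_OP * → 7 * 11 = 77. Stack: [96, 77]
BINARY_OP - → 96 - 77 = 19. Stack: [19]
STORE_FAST u → u=19. Stack: []
LOAD_CONST → push 1. Stack: [1]
LOAD_FAST y → push 55. Stack: [1, 55]
BINARY_OP + → 1 + 55 = 56. Stack: [56]
STORE_FAST n → n=56. Stack: []
LOAD_CONST → push 10. Stack: [10]
LOAD_FAST u → push 19. Stack: [10, 19]
BINARY_OP - → 10 - 19 = -9. Stack: [-9]
STORE_FAST m → m=-9. Stack: []
LOAD_FAST m → push -9. Stack: [-9]
RETURN_VALUE → return -9.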